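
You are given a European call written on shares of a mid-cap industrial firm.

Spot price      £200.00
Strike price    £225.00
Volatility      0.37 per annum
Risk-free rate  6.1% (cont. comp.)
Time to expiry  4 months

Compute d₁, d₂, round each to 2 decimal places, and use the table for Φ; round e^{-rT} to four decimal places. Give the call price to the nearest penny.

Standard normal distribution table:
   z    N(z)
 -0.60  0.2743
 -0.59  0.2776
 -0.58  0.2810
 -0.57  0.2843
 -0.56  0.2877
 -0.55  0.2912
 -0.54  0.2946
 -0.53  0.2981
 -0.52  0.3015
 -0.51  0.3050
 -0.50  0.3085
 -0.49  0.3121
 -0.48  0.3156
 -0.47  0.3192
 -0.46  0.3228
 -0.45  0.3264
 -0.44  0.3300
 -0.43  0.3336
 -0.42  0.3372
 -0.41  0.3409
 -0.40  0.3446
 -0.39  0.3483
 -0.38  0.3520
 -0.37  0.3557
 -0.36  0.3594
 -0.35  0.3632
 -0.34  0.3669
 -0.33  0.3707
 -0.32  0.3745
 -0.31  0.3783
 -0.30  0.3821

£9.21

T = 0.3333;  σ√T = 0.2136
ln(S/K) + (r + σ²/2)T = ln(200/225) + (0.061 + 0.37²/2)·0.3333 = -0.1178 + 0.0432 = -0.0746
d₁ = -0.0746 / 0.2136 = -0.3494 ⇒ -0.35
d₂ = d₁ − σ√T = -0.3494 − 0.2136 = -0.5630 ⇒ -0.56
exp(−rT) = exp(−0.061·0.3333) = 0.9799
N(d₁) = N(-0.35) = 0.3632;  N(d₂) = N(-0.56) = 0.2877
C = 200·0.3632 − 225·0.9799·0.2877 = 72.6400 − 63.4314 = 9.2086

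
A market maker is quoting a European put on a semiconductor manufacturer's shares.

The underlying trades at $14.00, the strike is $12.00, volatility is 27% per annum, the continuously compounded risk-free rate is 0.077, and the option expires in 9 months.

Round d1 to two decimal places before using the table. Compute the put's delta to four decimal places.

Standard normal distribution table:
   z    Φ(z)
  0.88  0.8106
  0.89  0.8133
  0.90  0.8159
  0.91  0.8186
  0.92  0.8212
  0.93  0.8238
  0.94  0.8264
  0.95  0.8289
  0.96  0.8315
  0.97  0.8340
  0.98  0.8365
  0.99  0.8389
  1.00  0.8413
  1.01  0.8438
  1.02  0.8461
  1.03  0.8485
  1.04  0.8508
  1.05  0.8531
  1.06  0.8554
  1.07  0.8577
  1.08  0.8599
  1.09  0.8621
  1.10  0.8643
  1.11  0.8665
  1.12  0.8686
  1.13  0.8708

-0.1539

σ√T = 0.27 × 0.8660 = 0.2338
ln(S/K) + (r + σ²/2)T = ln(14/12) + (0.077 + 0.27²/2)·0.75 = 0.1542 + 0.0851 = 0.2392
d₁ = 0.2392 / 0.2338 = 1.0231 → 1.02
N(d₁) = N(1.02) = 0.8461
Δ_put = N(d₁) − 1 = 0.8461 − 1 = -0.1539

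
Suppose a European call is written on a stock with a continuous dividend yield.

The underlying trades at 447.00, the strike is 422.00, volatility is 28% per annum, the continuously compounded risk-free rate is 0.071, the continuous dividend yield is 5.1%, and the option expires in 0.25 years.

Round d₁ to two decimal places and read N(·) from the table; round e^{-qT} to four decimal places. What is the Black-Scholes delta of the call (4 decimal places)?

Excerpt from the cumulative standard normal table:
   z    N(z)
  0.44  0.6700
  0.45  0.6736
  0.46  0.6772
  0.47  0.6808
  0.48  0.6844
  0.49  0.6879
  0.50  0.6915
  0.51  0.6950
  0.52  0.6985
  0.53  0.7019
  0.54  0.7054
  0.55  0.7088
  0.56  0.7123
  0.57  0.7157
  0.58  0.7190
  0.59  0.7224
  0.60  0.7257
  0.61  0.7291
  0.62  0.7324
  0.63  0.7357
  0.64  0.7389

0.6896

σ√T = 0.28 × 0.5000 = 0.1400
d₁ = [ln(447/422) + (0.071 − 0.051 + 0.28²/2)·0.25] / 0.1400 = [0.0576 + 0.0148] / 0.1400 = 0.5168 → 0.52
N(d₁) = N(0.52) = 0.6985
Δ_call = exp(−qT)·N(d₁) = 0.9873·0.6985 = 0.6896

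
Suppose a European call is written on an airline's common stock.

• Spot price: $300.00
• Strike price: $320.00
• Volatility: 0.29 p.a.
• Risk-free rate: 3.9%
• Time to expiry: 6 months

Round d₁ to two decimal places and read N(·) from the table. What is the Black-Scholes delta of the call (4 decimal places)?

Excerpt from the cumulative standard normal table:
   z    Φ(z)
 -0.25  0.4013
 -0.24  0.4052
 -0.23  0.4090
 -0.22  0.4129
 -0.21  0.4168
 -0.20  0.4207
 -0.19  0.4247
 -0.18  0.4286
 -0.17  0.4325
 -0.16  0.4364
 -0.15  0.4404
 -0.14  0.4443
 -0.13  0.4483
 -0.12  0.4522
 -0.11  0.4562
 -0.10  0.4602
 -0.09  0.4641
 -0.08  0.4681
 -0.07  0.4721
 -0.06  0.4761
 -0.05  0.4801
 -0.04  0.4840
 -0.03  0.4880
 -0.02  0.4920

σ√T = 0.29·√0.5 = 0.2051
d₁ = [ln(300/320) + (0.039 + 0.29²/2)·0.5] / 0.2051 = [-0.0645 + 0.0405] / 0.2051 = -0.1171 → -0.12
N(d₁) = N(-0.12) = 0.4522
Δ_call = N(d₁) = 0.4522

0.4522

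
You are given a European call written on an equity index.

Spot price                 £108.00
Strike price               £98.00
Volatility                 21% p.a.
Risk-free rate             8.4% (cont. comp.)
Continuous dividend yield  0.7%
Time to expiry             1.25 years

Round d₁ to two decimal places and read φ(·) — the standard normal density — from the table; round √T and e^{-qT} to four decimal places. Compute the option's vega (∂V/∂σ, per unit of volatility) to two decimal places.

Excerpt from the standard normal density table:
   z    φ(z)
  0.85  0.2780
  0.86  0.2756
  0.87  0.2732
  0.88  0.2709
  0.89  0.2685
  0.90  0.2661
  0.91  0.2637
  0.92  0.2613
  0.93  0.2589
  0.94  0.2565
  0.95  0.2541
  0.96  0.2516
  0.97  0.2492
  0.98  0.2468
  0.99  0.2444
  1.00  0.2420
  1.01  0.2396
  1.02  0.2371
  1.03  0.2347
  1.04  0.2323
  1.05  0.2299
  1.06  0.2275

σ√T = 0.21·√1.25 = 0.2348
d₁ = [ln(108/98) + (0.084 − 0.007 + 0.21²/2)·1.25] / 0.2348 = [0.0972 + 0.1238] / 0.2348 = 0.9412 ⇒ 0.94
√T = √1.25 = 1.1180
φ(d₁) = φ(0.94) = 0.2565
e^(−qT) = e^(−0.007·1.25) = 0.9913
vega = S·e^(−qT)·φ(d₁)·√T = 108·0.9913·0.2565·1.1180 = 30.7014

30.70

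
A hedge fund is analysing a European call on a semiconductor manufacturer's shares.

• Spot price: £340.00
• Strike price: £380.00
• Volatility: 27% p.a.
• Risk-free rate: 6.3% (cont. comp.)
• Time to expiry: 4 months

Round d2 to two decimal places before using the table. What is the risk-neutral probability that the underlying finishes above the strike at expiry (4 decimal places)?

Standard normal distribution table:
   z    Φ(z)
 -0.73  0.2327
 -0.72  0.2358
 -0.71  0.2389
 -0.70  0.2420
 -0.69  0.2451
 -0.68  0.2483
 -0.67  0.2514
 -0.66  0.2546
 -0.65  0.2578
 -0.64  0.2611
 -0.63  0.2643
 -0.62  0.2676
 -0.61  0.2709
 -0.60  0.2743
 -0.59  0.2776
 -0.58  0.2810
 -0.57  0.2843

0.2546

T = 0.3333;  σ√T = 0.1559
d₁ = [ln(340/380) + (0.063 + ½·0.27²)·0.3333] / (σ√T) = (-0.1112 + 0.0331) / 0.1559 = -0.5009 → -0.50
d₂ = -0.5009 − 0.1559 = -0.6567 → -0.66
Pr(exercise) under Q = N(d₂) = 0.2546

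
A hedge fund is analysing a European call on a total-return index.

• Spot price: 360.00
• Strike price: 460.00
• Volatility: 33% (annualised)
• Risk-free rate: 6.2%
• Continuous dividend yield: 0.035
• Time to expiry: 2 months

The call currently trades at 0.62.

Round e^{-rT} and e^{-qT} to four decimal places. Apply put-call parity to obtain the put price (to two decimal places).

97.97

exp(−qT) = exp(−0.035·0.1667) = 0.9942;  exp(−rT) = exp(−0.062·0.1667) = 0.9897
Put-call parity: C − P = S·e^(−qT) − K·e^(−rT) = 360·0.9942 − 460·0.9897 = 357.9120 − 455.2620 = -97.3500
P = C − (C − P) = 0.62 − (-97.3500) = 97.9700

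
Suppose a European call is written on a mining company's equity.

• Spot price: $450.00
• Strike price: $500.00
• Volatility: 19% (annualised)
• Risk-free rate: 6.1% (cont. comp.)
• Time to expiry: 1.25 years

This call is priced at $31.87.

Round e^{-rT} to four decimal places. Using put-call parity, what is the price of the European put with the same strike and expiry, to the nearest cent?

e^(−rT) = e^(−0.061·1.25) = 0.9266
Put-call parity: C − P = S − K·e^(−rT) = 450 − 500·0.9266 = 450 − 463.3000 = -13.3000
P = C − (C − P) = 31.87 − (-13.3000) = 45.1700

$45.17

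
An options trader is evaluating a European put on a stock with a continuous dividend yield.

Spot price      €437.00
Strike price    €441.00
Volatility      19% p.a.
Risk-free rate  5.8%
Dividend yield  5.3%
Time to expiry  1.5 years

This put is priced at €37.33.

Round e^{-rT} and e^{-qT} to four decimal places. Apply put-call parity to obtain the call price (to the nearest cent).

€36.68

exp(−qT) = exp(−0.053·1.5) = 0.9236;  exp(−rT) = exp(−0.058·1.5) = 0.9167
Put-call parity: C − P = S·e^(−qT) − K·e^(−rT) = 437·0.9236 − 441·0.9167 = 403.6132 − 404.2647 = -0.6515
C = P + (C − P) = 37.33 + (-0.6515) = 36.6785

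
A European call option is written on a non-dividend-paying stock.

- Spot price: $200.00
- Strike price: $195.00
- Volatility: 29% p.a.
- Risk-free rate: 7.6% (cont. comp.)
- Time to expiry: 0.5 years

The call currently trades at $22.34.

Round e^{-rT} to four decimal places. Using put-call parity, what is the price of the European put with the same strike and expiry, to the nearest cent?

$10.07

exp(−rT) = exp(−0.076·0.5) = 0.9627
Put-call parity: C − P = S − K·e^(−rT) = 200 − 195·0.9627 = 200 − 187.7265 = 12.2735
P = C − (C − P) = 22.34 − (12.2735) = 10.0665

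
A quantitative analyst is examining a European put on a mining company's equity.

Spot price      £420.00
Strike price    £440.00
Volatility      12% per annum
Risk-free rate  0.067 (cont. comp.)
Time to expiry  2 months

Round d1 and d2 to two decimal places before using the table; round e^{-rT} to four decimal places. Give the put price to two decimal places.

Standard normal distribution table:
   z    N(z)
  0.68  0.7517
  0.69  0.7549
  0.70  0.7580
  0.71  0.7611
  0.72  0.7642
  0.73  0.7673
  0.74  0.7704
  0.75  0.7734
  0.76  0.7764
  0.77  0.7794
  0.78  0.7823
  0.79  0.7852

σ√T = 0.12·√0.1667 = 0.0490
d₁ = [ln(420/440) + (0.067 + 0.12²/2)·0.1667] / 0.0490 = [-0.0465 + 0.0124] / 0.0490 = -0.6972 → -0.70
d₂ = d₁ − σ√T = -0.6972 − 0.0490 = -0.7461 → -0.75
exp(−rT) = exp(−0.067·0.1667) = 0.9889
P = 440·0.9889·N(0.75) − 420·N(0.70) = 440·0.9889·0.7734 − 420·0.7580 = 336.5187 − 318.3600 = 18.1587

£18.16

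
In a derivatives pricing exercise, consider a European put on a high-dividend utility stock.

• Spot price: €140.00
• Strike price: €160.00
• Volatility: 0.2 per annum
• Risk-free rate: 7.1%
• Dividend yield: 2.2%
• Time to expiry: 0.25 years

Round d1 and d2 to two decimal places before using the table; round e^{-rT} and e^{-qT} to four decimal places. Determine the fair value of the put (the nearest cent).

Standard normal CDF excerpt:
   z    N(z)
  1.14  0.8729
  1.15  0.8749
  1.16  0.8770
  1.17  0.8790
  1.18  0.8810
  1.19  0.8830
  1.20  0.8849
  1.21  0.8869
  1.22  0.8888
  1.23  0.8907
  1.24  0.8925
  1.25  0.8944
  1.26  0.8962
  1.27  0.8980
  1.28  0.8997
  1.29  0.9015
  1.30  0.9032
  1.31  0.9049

€18.76

σ√T = 0.2 × 0.5000 = 0.1000
d₁ = [ln(140/160) + (0.071 − 0.022 + 0.2²/2)·0.25] / 0.1000 = [-0.1335 + 0.0173] / 0.1000 = -1.1628 which rounds to -1.16
d₂ = d₁ − σ√T = -1.1628 − 0.1000 = -1.2628 which rounds to -1.26
exp(−qT) = exp(−0.022·0.25) = 0.9945;  exp(−rT) = exp(−0.071·0.25) = 0.9824
N(−d₂) = N(1.26) = 0.8962;  N(−d₁) = N(1.16) = 0.8770
P = 160·0.9824·0.8962 − 140·0.9945·0.8770 = 140.8683 − 122.1047 = 18.7636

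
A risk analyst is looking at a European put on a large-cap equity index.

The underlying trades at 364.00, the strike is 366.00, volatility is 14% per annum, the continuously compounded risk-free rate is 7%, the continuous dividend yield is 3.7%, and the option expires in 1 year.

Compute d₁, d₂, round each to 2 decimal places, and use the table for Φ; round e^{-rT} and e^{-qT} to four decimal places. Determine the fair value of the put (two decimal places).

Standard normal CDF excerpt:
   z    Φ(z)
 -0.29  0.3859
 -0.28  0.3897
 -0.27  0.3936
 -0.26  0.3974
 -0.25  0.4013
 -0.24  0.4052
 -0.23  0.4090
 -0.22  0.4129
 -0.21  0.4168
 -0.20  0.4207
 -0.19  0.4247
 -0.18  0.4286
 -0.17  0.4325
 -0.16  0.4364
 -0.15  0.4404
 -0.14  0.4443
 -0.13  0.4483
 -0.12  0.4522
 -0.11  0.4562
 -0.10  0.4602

14.92

σ√T = 0.14·√1 = 0.1400
d₁ = [ln(364/366) + (0.07 − 0.037 + 0.14²/2)·1] / 0.1400 = [-0.0055 + 0.0428] / 0.1400 = 0.2666 ≈ 0.27
d₂ = d₁ − σ√T = 0.2666 − 0.1400 = 0.1266 ≈ 0.13
exp(−qT) = exp(−0.037·1) = 0.9637;  exp(−rT) = exp(−0.07·1) = 0.9324
N(−d₂) = N(-0.13) = 0.4483;  N(−d₁) = N(-0.27) = 0.3936
P = 366·0.9324·0.4483 − 364·0.9637·0.3936 = 152.9861 − 138.0697 = 14.9165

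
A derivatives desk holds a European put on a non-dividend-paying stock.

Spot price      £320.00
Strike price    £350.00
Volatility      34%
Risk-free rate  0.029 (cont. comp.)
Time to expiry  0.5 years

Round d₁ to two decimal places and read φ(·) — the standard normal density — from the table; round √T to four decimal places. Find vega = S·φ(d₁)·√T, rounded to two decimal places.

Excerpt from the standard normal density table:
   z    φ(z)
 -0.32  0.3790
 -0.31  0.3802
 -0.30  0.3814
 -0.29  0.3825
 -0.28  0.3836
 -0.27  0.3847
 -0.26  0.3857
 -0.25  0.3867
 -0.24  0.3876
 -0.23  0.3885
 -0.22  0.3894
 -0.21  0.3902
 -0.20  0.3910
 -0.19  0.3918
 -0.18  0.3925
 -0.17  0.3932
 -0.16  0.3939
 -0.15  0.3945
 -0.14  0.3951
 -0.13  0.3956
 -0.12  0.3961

σ√T = 0.34 × 0.7071 = 0.2404
ln(S/K) + (r + σ²/2)T = ln(320/350) + (0.029 + 0.34²/2)·0.5 = -0.0896 + 0.0434 = -0.0462
d₁ = -0.0462 / 0.2404 = -0.1922 ⇒ -0.19
√T = √0.5 = 0.7071
φ(d₁) = φ(-0.19) = 0.3918
vega = S·φ(d₁)·√T = 320·0.3918·0.7071 = 88.6534

88.65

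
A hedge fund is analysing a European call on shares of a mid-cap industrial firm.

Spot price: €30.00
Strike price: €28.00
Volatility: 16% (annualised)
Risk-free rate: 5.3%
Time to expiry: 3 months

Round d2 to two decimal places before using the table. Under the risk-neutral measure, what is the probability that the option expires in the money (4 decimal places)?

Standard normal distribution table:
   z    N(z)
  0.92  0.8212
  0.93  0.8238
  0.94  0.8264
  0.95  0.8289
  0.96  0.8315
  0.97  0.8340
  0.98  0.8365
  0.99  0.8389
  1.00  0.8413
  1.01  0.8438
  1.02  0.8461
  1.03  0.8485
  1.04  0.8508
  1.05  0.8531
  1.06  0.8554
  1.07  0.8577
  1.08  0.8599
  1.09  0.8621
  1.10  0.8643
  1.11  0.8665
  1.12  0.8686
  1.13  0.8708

T = 0.25;  σ√T = 0.0800
d₁ = [ln(30/28) + (0.053 + 0.16²/2)·0.25] / 0.0800 = [0.0690 + 0.0164] / 0.0800 = 1.0680 ≈ 1.07
d₂ = d₁ − σ√T = 1.0680 − 0.0800 = 0.9880 ≈ 0.99
Risk-neutral Pr[S_T > K] = N(d₂) = N(0.99) = 0.8389

0.8389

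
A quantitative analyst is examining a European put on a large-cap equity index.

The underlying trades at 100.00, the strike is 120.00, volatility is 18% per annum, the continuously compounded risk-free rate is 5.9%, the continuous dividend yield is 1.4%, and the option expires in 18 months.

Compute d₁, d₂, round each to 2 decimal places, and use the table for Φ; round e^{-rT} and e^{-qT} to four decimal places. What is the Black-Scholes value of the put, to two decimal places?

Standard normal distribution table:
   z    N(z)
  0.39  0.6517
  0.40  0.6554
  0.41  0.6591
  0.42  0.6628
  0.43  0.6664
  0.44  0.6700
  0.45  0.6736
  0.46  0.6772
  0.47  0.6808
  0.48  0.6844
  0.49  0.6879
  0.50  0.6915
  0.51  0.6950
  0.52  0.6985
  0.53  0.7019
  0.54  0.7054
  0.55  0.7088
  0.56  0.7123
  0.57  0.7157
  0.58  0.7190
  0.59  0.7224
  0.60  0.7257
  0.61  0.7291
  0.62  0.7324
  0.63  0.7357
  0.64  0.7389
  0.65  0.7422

T = 1.5;  σ√T = 0.2205
d₁ = [ln(100/120) + (0.059 − 0.014 + 0.18²/2)·1.5] / 0.2205 = [-0.1823 + 0.0918] / 0.2205 = -0.4106 which rounds to -0.41
d₂ = d₁ − σ√T = -0.4106 − 0.2205 = -0.6311 which rounds to -0.63
exp(−qT) = exp(−0.014·1.5) = 0.9792;  exp(−rT) = exp(−0.059·1.5) = 0.9153
N(−d₂) = N(0.63) = 0.7357;  N(−d₁) = N(0.41) = 0.6591
P = 120·0.9153·0.7357 − 100·0.9792·0.6591 = 80.8063 − 64.5391 = 16.2673

16.27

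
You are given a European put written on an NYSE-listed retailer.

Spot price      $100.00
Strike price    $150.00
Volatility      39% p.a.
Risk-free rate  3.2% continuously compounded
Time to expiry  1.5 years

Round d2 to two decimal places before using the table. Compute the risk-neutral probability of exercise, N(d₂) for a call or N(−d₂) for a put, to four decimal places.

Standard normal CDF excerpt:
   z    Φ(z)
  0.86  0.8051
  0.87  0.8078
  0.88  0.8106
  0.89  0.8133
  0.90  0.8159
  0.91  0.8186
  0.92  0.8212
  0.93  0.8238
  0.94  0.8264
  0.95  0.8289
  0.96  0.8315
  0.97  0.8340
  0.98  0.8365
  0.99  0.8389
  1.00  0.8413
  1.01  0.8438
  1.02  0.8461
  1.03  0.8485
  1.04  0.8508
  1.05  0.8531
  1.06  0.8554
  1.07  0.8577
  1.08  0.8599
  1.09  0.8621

0.8389

σ√T = 0.39 × 1.2247 = 0.4777
ln(S/K) + (r + σ²/2)T = ln(100/150) + (0.032 + 0.39²/2)·1.5 = -0.4055 + 0.1621 = -0.2434
d₁ = -0.2434 / 0.4777 = -0.5096 ⇒ -0.51
d₂ = d₁ − σ√T = -0.5096 − 0.4777 = -0.9872 ⇒ -0.99
Risk-neutral Pr[S_T < K] = N(−d₂) = N(0.99) = 0.8389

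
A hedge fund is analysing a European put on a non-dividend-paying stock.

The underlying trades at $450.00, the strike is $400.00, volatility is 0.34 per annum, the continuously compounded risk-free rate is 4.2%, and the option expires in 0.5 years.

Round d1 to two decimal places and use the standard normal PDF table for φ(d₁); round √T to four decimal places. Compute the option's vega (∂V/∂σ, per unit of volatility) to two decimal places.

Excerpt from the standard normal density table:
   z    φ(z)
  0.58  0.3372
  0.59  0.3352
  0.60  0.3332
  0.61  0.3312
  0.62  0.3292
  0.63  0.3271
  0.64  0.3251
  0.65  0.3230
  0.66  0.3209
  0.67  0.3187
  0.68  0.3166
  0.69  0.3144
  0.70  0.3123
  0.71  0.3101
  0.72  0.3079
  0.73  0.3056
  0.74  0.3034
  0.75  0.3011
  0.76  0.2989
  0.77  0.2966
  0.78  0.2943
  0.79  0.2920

99.37

T = 0.5;  σ√T = 0.2404
d₁ = [ln(450/400) + (0.042 + 0.34²/2)·0.5] / 0.2404 = [0.1178 + 0.0499] / 0.2404 = 0.6975 which rounds to 0.70
√T = √0.5 = 0.7071
φ(d₁) = φ(0.70) = 0.3123
vega = S·φ(d₁)·√T = 450·0.3123·0.7071 = 99.3723
(Call and put vega coincide under Black-Scholes.)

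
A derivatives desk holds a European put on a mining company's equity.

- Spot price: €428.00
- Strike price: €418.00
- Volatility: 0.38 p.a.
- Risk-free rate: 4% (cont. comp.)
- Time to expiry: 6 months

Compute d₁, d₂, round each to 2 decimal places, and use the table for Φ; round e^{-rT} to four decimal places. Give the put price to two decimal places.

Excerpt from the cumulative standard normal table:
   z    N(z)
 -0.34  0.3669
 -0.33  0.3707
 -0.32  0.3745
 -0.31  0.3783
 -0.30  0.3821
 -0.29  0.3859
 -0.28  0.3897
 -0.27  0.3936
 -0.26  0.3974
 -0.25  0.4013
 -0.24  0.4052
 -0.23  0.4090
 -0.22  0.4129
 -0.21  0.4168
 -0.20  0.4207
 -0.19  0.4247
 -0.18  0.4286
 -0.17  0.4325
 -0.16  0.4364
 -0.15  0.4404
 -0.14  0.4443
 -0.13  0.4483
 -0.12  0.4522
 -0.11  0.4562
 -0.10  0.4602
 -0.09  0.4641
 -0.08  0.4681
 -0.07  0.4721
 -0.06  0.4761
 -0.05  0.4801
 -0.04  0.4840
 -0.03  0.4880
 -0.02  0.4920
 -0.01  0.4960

σ√T = 0.38 × 0.7071 = 0.2687
d₁ = [ln(428/418) + (0.04 + 0.38²/2)·0.5] / 0.2687 = [0.0236 + 0.0561] / 0.2687 = 0.2968 ≈ 0.30
d₂ = d₁ − σ√T = 0.2968 − 0.2687 = 0.0281 ≈ 0.03
exp(−rT) = exp(−0.04·0.5) = 0.9802
P = 418·0.9802·N(-0.03) − 428·N(-0.30) = 418·0.9802·0.4880 − 428·0.3821 = 199.9451 − 163.5388 = 36.4063

€36.41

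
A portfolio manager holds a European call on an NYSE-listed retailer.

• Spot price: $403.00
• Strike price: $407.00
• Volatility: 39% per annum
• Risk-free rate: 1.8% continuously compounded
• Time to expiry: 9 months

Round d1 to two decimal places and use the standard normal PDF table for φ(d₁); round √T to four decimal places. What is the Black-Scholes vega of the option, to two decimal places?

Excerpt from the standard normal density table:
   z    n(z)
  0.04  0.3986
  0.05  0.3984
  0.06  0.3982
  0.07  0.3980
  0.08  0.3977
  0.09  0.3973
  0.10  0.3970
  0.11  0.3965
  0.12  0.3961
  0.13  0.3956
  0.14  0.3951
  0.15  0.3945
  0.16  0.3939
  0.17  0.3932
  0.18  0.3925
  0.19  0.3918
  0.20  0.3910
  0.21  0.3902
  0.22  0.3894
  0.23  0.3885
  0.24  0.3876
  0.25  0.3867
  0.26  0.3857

136.98

T = 0.75;  σ√T = 0.3377
ln(S/K) + (r + σ²/2)T = ln(403/407) + (0.018 + 0.39²/2)·0.75 = -0.0099 + 0.0705 = 0.0607
d₁ = 0.0607 / 0.3377 = 0.1796 ⇒ 0.18
√T = √0.75 = 0.8660
φ(d₁) = φ(0.18) = 0.3925
vega = S·φ(d₁)·√T = 403·0.3925·0.8660 = 136.9817
(Call and put vega coincide under Black-Scholes.)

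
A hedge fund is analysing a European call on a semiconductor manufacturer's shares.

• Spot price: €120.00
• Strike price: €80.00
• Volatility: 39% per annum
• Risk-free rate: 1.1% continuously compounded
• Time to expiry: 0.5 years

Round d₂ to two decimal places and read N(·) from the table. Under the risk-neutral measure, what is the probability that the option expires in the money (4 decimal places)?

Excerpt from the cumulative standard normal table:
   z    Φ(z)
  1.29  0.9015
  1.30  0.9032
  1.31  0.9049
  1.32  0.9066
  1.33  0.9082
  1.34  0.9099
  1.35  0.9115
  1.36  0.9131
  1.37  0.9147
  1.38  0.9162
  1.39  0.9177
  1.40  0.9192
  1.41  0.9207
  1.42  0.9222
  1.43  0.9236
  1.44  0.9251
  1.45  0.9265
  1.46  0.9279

0.9115

T = 0.5;  σ√T = 0.2758
d₁ = [ln(120/80) + (0.011 + 0.39²/2)·0.5] / 0.2758 = [0.4055 + 0.0435] / 0.2758 = 1.6281 → 1.63
d₂ = d₁ − σ√T = 1.6281 − 0.2758 = 1.3524 → 1.35
Risk-neutral Pr[S_T > K] = N(d₂) = N(1.35) = 0.9115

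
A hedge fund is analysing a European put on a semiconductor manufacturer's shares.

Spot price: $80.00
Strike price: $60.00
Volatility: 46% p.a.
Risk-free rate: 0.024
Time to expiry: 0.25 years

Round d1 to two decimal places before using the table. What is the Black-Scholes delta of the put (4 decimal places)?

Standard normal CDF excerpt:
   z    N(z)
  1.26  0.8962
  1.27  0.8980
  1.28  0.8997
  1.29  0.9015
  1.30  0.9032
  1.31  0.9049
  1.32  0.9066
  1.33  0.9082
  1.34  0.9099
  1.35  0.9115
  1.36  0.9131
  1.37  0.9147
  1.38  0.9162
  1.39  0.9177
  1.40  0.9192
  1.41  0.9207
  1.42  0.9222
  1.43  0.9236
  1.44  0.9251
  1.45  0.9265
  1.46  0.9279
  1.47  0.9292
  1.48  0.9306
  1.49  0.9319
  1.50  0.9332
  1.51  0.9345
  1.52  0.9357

-0.0823

T = 0.25;  σ√T = 0.2300
d₁ = [ln(80/60) + (0.024 + 0.46²/2)·0.25] / 0.2300 = [0.2877 + 0.0324] / 0.2300 = 1.3919 which rounds to 1.39
N(d₁) = N(1.39) = 0.9177
Δ_put = N(d₁) − 1 = 0.9177 − 1 = -0.0823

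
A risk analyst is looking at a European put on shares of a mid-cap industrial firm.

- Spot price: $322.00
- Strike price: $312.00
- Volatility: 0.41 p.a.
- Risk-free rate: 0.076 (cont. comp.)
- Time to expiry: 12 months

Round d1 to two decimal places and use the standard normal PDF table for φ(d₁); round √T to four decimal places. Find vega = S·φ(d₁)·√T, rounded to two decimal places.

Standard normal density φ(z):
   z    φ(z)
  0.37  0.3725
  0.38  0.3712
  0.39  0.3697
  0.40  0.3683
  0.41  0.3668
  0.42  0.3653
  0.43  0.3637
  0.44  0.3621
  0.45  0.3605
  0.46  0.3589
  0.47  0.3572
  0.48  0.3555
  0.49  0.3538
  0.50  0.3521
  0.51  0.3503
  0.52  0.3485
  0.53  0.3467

115.02

σ√T = 0.41 × 1.0000 = 0.4100
d₁ = [ln(322/312) + (0.076 + ½·0.41²)·1] / (σ√T) = (0.0315 + 0.1600) / 0.4100 = 0.4673 ⇒ 0.47
√T = √1 = 1.0000
φ(d₁) = φ(0.47) = 0.3572
vega = S·φ(d₁)·√T = 322·0.3572·1.0000 = 115.0184
(Call and put vega coincide under Black-Scholes.)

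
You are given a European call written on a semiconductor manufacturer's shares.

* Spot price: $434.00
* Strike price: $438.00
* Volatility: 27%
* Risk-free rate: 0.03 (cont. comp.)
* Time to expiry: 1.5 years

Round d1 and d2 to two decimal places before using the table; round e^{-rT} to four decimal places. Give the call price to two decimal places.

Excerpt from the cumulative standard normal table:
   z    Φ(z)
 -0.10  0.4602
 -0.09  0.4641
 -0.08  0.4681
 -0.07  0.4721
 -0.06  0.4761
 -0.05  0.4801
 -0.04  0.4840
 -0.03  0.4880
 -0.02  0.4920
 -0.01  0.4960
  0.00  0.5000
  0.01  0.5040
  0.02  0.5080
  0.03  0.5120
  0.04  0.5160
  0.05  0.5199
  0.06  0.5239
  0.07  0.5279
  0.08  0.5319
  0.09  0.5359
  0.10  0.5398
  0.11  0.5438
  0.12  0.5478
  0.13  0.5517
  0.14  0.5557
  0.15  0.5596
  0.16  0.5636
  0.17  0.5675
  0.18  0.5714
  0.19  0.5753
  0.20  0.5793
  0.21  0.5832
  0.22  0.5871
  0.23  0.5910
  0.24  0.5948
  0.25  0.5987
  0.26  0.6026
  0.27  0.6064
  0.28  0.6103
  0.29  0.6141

$63.82

T = 1.5;  σ√T = 0.3307
ln(S/K) + (r + σ²/2)T = ln(434/438) + (0.03 + 0.27²/2)·1.5 = -0.0092 + 0.0997 = 0.0905
d₁ = 0.0905 / 0.3307 = 0.2737 which rounds to 0.27
d₂ = d₁ − σ√T = 0.2737 − 0.3307 = -0.0570 which rounds to -0.06
exp(−rT) = exp(−0.03·1.5) = 0.9560
C = 434·N(0.27) − 438·0.9560·N(-0.06) = 434·0.6064 − 438·0.9560·0.4761 = 263.1776 − 199.3564 = 63.8212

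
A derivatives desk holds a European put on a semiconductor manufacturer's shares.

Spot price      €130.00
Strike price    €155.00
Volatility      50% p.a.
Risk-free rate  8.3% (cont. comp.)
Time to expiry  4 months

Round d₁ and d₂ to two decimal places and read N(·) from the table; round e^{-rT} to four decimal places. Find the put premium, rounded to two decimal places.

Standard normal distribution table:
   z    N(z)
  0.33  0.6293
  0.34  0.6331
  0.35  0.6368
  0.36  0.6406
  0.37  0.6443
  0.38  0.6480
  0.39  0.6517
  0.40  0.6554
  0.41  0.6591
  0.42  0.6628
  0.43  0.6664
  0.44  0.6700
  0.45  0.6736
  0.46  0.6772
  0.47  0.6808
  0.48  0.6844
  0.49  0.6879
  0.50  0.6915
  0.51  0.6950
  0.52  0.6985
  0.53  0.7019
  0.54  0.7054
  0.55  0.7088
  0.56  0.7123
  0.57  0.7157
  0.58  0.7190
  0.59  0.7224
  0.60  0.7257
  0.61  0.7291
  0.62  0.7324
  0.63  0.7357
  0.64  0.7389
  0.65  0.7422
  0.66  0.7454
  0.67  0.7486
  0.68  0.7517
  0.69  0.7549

σ√T = 0.5·√0.3333 = 0.2887
d₁ = [ln(130/155) + (0.083 + ½·0.5²)·0.3333] / (σ√T) = (-0.1759 + 0.0693) / 0.2887 = -0.3691 → -0.37
d₂ = -0.3691 − 0.2887 = -0.6578 → -0.66
e^(−rT) = e^(−0.083·0.3333) = 0.9727
N(−d₂) = N(0.66) = 0.7454;  N(−d₁) = N(0.37) = 0.6443
P = 155·0.9727·0.7454 − 130·0.6443 = 112.3828 − 83.7590 = 28.6238

€28.62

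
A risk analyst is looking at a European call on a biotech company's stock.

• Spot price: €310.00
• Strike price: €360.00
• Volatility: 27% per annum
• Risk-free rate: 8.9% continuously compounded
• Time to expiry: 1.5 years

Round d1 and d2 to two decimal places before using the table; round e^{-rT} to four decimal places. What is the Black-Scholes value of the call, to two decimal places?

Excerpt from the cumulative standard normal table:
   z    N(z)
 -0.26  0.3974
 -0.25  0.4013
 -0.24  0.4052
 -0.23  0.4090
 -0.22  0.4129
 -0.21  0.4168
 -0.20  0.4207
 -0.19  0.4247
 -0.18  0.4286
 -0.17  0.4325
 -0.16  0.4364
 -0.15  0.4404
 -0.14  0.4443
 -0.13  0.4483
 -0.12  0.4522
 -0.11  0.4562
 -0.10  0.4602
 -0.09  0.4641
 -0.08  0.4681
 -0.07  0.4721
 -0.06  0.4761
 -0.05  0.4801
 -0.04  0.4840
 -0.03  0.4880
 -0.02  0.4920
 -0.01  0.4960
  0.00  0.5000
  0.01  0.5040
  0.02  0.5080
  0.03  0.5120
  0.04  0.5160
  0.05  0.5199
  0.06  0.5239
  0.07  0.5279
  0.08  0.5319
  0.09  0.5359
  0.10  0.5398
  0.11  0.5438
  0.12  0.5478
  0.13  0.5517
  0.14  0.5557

€38.53

σ√T = 0.27 × 1.2247 = 0.3307
d₁ = [ln(310/360) + (0.089 + ½·0.27²)·1.5] / (σ√T) = (-0.1495 + 0.1882) / 0.3307 = 0.1169 ⇒ 0.12
d₂ = 0.1169 − 0.3307 = -0.2138 ⇒ -0.21
e^(−rT) = e^(−0.089·1.5) = 0.8750
N(d₁) = N(0.12) = 0.5478;  N(d₂) = N(-0.21) = 0.4168
C = 310·0.5478 − 360·0.8750·0.4168 = 169.8180 − 131.2920 = 38.5260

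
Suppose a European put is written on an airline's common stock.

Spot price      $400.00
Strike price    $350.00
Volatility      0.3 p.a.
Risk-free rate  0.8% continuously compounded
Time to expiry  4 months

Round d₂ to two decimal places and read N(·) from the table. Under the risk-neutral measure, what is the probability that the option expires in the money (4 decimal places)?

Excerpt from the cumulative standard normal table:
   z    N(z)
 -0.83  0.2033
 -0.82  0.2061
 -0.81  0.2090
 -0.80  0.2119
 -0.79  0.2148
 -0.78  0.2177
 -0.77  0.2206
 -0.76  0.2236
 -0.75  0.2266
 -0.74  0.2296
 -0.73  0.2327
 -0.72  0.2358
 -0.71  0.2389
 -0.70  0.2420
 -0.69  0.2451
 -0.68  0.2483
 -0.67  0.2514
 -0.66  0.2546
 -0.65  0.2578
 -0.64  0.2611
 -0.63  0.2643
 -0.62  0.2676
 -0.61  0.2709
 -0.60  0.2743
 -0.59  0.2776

0.2420

σ√T = 0.3 × 0.5774 = 0.1732
d₁ = [ln(400/350) + (0.008 + 0.3²/2)·0.3333] / 0.1732 = [0.1335 + 0.0177] / 0.1732 = 0.8729 → 0.87
d₂ = d₁ − σ√T = 0.8729 − 0.1732 = 0.6997 → 0.70
Risk-neutral Pr[S_T < K] = N(−d₂) = N(-0.70) = 0.2420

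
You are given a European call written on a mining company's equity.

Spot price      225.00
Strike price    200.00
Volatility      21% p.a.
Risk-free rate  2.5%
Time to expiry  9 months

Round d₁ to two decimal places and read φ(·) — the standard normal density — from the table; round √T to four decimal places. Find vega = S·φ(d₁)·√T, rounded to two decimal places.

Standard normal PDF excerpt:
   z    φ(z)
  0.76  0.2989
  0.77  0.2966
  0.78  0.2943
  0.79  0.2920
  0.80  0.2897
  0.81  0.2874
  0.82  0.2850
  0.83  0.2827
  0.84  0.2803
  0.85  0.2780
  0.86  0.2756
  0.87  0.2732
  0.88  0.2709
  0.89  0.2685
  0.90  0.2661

T = 0.75;  σ√T = 0.1819
d₁ = [ln(225/200) + (0.025 + ½·0.21²)·0.75] / (σ√T) = (0.1178 + 0.0353) / 0.1819 = 0.8417 which rounds to 0.84
√T = √0.75 = 0.8660
φ(d₁) = φ(0.84) = 0.2803
vega = S·φ(d₁)·√T = 225·0.2803·0.8660 = 54.6165

54.62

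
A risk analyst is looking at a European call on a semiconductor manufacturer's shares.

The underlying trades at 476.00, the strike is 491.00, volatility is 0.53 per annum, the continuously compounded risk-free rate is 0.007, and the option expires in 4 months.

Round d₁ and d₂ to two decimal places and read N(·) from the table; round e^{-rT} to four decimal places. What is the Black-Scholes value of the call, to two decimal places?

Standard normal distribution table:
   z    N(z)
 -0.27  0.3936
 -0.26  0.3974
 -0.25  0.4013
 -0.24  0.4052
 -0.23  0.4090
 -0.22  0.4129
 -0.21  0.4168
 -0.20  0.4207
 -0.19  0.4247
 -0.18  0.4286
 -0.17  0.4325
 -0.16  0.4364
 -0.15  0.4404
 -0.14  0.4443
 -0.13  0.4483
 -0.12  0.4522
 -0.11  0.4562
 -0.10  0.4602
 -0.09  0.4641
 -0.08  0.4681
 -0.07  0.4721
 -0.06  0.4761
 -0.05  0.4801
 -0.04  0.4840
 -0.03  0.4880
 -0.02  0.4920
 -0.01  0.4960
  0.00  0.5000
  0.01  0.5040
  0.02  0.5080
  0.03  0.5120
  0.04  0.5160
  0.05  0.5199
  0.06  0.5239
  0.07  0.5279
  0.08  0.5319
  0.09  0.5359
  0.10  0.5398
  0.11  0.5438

52.79

T = 0.3333;  σ√T = 0.3060
ln(S/K) + (r + σ²/2)T = ln(476/491) + (0.007 + 0.53²/2)·0.3333 = -0.0310 + 0.0492 = 0.0181
d₁ = 0.0181 / 0.3060 = 0.0592 ⇒ 0.06
d₂ = d₁ − σ√T = 0.0592 − 0.3060 = -0.2468 ⇒ -0.25
e^(−rT) = e^(−0.007·0.3333) = 0.9977
C = 476·N(0.06) − 491·0.9977·N(-0.25) = 476·0.5239 − 491·0.9977·0.4013 = 249.3764 − 196.5851 = 52.7913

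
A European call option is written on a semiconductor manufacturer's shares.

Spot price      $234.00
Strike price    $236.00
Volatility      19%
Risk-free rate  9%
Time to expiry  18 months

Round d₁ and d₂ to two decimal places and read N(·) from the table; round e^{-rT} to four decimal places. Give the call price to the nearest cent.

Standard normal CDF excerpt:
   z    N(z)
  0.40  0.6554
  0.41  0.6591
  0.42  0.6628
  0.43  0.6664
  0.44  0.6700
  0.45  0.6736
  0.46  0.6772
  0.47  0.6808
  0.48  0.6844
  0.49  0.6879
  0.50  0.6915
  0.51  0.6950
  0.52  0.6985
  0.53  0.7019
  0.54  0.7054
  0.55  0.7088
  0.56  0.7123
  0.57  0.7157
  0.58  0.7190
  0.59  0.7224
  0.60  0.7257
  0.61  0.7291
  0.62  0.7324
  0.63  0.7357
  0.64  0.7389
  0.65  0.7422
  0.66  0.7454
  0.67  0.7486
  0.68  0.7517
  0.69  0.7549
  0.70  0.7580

$37.02

σ√T = 0.19 × 1.2247 = 0.2327
d₁ = [ln(234/236) + (0.09 + 0.19²/2)·1.5] / 0.2327 = [-0.0085 + 0.1621] / 0.2327 = 0.6599 → 0.66
d₂ = d₁ − σ√T = 0.6599 − 0.2327 = 0.4272 → 0.43
exp(−rT) = exp(−0.09·1.5) = 0.8737
N(d₁) = N(0.66) = 0.7454;  N(d₂) = N(0.43) = 0.6664
C = 234·0.7454 − 236·0.8737·0.6664 = 174.4236 − 137.4071 = 37.0165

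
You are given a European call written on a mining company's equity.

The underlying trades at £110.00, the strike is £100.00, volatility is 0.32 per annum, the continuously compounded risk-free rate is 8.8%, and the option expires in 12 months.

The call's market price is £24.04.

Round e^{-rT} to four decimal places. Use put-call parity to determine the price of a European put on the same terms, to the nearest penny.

£5.62

exp(−rT) = exp(−0.088·1) = 0.9158
Put-call parity: C − P = S − K·e^(−rT) = 110 − 100·0.9158 = 110 − 91.5800 = 18.4200
P = C − (C − P) = 24.04 − (18.4200) = 5.6200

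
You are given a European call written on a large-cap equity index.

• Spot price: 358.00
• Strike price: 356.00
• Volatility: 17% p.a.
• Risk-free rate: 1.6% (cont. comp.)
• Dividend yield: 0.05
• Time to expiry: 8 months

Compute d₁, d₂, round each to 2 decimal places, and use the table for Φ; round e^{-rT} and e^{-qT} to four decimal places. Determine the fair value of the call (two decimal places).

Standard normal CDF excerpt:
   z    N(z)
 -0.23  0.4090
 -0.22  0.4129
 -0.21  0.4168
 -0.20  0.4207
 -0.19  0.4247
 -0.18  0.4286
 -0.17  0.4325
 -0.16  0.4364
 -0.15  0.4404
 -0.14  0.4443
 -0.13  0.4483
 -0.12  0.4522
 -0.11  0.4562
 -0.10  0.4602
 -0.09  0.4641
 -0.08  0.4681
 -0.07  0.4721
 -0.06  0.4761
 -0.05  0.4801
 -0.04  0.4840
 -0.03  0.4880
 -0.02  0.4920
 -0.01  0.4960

σ√T = 0.17 × 0.8165 = 0.1388
d₁ = [ln(358/356) + (0.016 − 0.05 + 0.17²/2)·0.6667] / 0.1388 = [0.0056 − 0.0130] / 0.1388 = -0.0535 → -0.05
d₂ = d₁ − σ√T = -0.0535 − 0.1388 = -0.1923 → -0.19
e^(−qT) = e^(−0.05·0.6667) = 0.9672;  e^(−rT) = e^(−0.016·0.6667) = 0.9894
N(d₁) = N(-0.05) = 0.4801;  N(d₂) = N(-0.19) = 0.4247
C = 358·0.9672·0.4801 − 356·0.9894·0.4247 = 166.2383 − 149.5906 = 16.6477

16.65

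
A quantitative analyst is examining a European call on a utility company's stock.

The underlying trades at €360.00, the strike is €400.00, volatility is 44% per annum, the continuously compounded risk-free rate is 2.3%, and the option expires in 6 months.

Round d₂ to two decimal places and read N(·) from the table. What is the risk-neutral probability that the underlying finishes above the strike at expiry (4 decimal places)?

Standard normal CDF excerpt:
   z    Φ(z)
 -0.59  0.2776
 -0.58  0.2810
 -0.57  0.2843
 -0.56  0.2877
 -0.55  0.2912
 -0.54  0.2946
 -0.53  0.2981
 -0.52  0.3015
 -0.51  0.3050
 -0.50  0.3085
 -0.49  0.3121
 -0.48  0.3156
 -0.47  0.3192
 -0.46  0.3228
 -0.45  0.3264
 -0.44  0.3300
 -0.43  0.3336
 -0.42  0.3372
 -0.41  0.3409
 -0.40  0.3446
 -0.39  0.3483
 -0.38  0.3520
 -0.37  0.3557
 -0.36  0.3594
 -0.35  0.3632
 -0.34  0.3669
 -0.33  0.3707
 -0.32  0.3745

σ√T = 0.44 × 0.7071 = 0.3111
d₁ = [ln(360/400) + (0.023 + 0.44²/2)·0.5] / 0.3111 = [-0.1054 + 0.0599] / 0.3111 = -0.1461 → -0.15
d₂ = d₁ − σ√T = -0.1461 − 0.3111 = -0.4572 → -0.46
Pr(exercise) under Q = N(d₂) = 0.3228

0.3228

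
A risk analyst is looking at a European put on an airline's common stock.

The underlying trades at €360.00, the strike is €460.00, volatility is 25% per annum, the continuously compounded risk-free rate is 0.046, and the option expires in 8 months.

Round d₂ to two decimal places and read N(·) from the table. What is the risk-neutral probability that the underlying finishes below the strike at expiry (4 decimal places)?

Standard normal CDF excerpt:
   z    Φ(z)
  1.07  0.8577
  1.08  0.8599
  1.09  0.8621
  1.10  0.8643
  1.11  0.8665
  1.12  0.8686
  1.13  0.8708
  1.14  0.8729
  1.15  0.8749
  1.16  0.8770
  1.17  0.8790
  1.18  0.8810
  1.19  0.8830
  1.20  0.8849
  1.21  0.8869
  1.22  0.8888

T = 0.6667;  σ√T = 0.2041
ln(S/K) + (r + σ²/2)T = ln(360/460) + (0.046 + 0.25²/2)·0.6667 = -0.2451 + 0.0515 = -0.1936
d₁ = -0.1936 / 0.2041 = -0.9486 ⇒ -0.95
d₂ = d₁ − σ√T = -0.9486 − 0.2041 = -1.1527 ⇒ -1.15
Pr(exercise) under Q = N(−d₂) = N(1.15) = 0.8749

0.8749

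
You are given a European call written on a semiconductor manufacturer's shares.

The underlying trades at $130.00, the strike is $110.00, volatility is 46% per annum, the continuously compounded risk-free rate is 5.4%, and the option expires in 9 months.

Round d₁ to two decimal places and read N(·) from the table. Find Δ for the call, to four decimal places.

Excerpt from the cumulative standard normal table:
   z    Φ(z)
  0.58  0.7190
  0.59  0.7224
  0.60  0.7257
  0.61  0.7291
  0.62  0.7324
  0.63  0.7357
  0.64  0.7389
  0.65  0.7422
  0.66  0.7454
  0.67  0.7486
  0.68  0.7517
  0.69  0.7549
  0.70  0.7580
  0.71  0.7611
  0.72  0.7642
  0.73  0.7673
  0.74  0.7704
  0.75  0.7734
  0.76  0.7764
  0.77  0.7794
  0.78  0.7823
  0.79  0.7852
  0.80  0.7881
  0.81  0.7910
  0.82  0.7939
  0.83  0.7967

σ√T = 0.46 × 0.8660 = 0.3984
d₁ = [ln(130/110) + (0.054 + 0.46²/2)·0.75] / 0.3984 = [0.1671 + 0.1198] / 0.3984 = 0.7202 → 0.72
N(d₁) = N(0.72) = 0.7642
Δ_call = N(d₁) = 0.7642

0.7642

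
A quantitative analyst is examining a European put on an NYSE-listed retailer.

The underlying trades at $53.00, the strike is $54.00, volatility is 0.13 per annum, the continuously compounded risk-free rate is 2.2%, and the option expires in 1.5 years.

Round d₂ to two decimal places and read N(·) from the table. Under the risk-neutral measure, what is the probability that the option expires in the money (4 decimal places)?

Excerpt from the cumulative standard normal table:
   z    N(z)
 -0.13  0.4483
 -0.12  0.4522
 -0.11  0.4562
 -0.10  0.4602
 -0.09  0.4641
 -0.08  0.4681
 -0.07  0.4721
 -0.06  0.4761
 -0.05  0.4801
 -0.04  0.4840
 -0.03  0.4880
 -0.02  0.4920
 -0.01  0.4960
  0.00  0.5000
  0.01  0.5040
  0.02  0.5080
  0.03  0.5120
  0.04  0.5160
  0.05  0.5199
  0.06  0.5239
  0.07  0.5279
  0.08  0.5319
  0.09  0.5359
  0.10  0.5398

T = 1.5;  σ√T = 0.1592
d₁ = [ln(53/54) + (0.022 + 0.13²/2)·1.5] / 0.1592 = [-0.0187 + 0.0457] / 0.1592 = 0.1695 ⇒ 0.17
d₂ = d₁ − σ√T = 0.1695 − 0.1592 = 0.0103 ⇒ 0.01
Pr(exercise) under Q = N(−d₂) = N(-0.01) = 0.4960

0.4960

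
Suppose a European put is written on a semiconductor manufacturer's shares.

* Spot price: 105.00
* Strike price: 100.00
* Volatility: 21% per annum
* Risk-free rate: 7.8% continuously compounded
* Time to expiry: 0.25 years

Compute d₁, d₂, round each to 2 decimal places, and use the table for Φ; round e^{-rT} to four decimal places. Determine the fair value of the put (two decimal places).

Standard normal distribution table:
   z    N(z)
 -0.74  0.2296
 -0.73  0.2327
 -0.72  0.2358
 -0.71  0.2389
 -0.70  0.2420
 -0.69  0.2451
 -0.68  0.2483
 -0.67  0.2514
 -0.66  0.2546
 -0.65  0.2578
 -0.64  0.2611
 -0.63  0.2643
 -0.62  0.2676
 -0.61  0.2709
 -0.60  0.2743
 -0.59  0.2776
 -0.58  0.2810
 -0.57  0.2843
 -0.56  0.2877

T = 0.25;  σ√T = 0.1050
d₁ = [ln(105/100) + (0.078 + ½·0.21²)·0.25] / (σ√T) = (0.0488 + 0.0250) / 0.1050 = 0.7029 → 0.70
d₂ = 0.7029 − 0.1050 = 0.5979 → 0.60
exp(−rT) = exp(−0.078·0.25) = 0.9807
N(−d₂) = N(-0.60) = 0.2743;  N(−d₁) = N(-0.70) = 0.2420
P = 100·0.9807·0.2743 − 105·0.2420 = 26.9006 − 25.4100 = 1.4906

1.49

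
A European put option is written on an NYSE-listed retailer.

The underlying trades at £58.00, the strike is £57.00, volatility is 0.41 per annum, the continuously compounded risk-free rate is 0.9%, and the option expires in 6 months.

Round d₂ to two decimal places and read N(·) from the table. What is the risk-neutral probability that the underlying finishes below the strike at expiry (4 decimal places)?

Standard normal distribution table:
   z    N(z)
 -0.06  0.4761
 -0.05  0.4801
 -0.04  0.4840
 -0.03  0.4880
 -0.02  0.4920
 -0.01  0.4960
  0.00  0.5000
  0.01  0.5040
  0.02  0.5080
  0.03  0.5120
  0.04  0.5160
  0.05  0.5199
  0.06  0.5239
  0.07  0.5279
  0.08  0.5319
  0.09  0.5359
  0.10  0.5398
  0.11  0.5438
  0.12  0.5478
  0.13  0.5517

T = 0.5;  σ√T = 0.2899
d₁ = [ln(58/57) + (0.009 + 0.41²/2)·0.5] / 0.2899 = [0.0174 + 0.0465] / 0.2899 = 0.2205 ⇒ 0.22
d₂ = d₁ − σ√T = 0.2205 − 0.2899 = -0.0694 ⇒ -0.07
Pr(exercise) under Q = N(−d₂) = N(0.07) = 0.5279

0.5279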